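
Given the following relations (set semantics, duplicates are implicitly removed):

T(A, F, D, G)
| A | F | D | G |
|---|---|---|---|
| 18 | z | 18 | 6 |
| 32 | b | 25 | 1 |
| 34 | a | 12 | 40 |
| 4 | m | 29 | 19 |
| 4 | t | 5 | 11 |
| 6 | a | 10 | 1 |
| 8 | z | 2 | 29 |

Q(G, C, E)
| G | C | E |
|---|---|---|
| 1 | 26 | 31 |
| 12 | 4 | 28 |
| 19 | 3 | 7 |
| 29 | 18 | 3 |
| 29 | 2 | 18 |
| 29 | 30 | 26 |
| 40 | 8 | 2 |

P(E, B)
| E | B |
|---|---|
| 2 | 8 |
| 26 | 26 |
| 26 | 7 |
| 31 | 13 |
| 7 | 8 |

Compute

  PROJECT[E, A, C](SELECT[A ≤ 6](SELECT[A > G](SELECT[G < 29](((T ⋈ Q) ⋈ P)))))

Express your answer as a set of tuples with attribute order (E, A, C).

Joining T and Q on G yields {(32, b, 25, 1, 26, 31), (34, a, 12, 40, 8, 2), (4, m, 29, 19, 3, 7), (6, a, 10, 1, 26, 31), (8, z, 2, 29, 18, 3), (8, z, 2, 29, 2, 18), (8, z, 2, 29, 30, 26)}.
Joining (T ⋈ Q) and P on E yields {(32, b, 25, 1, 26, 31, 13), (34, a, 12, 40, 8, 2, 8), (4, m, 29, 19, 3, 7, 8), (6, a, 10, 1, 26, 31, 13), (8, z, 2, 29, 30, 26, 26), (8, z, 2, 29, 30, 26, 7)}.
Apply σ_{G < 29}; surviving tuples: {(32, b, 25, 1, 26, 31, 13), (4, m, 29, 19, 3, 7, 8), (6, a, 10, 1, 26, 31, 13)}
Apply σ_{A > G}; surviving tuples: {(32, b, 25, 1, 26, 31, 13), (6, a, 10, 1, 26, 31, 13)}
Apply σ_{A ≤ 6}; surviving tuples: {(6, a, 10, 1, 26, 31, 13)}
π_{E, A, C} gives {(31, 6, 26)}.

{(31, 6, 26)}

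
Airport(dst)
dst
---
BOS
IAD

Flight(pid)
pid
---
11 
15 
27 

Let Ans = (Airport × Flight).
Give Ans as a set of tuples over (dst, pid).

{(BOS, 11), (BOS, 15), (BOS, 27), (IAD, 11), (IAD, 15), (IAD, 27)}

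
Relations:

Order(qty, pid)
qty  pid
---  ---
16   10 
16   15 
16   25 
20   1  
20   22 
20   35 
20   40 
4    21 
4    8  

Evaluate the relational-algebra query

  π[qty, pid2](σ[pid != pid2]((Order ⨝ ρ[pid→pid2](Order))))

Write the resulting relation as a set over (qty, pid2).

ρ[pid→pid2]: schema becomes (qty, pid2); tuples unchanged.
Joining Order and ρ[pid→pid2](Order) on qty yields {(16, 10, 10), (16, 10, 15), (16, 10, 25), (16, 15, 10), (16, 15, 15), (16, 15, 25), (16, 25, 10), (16, 25, 15), (16, 25, 25), (20, 1, 1), (20, 1, 22), (20, 1, 35), (20, 1, 40), (20, 22, 1), (20, 22, 22), (20, 22, 35), (20, 22, 40), (20, 35, 1), (20, 35, 22), (20, 35, 35), (20, 35, 40), (20, 40, 1), (20, 40, 22), (20, 40, 35), (20, 40, 40), (4, 21, 21), (4, 21, 8), (4, 8, 21), (4, 8, 8)}.
Selection pid != pid2: {(16, 10, 15), (16, 10, 25), (16, 15, 10), (16, 15, 25), (16, 25, 10), (16, 25, 15), (20, 1, 22), (20, 1, 35), (20, 1, 40), (20, 22, 1), (20, 22, 35), (20, 22, 40), (20, 35, 1), (20, 35, 22), (20, 35, 40), (20, 40, 1), (20, 40, 22), (20, 40, 35), (4, 21, 8), (4, 8, 21)}
π_{qty, pid2} gives {(16, 10), (16, 15), (16, 25), (20, 1), (20, 22), (20, 35), (20, 40), (4, 21), (4, 8)} (11 duplicate(s) eliminated).

{(16, 10), (16, 15), (16, 25), (20, 1), (20, 22), (20, 35), (20, 40), (4, 21), (4, 8)}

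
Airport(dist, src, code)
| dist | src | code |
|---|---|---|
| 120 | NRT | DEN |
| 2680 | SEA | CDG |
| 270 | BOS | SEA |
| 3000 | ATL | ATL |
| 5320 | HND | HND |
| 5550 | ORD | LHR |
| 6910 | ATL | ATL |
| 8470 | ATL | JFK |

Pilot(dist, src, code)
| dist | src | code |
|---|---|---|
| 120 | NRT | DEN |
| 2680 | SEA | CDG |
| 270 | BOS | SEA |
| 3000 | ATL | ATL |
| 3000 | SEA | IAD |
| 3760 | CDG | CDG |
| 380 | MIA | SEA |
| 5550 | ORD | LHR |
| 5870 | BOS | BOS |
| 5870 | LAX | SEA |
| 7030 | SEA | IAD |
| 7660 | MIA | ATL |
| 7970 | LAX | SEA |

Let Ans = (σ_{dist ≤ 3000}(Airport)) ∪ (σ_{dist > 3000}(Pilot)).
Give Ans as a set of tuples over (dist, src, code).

{(120, NRT, DEN), (2680, SEA, CDG), (270, BOS, SEA), (3000, ATL, ATL), (3760, CDG, CDG), (5550, ORD, LHR), (5870, BOS, BOS), (5870, LAX, SEA), (7030, SEA, IAD), (7660, MIA, ATL), (7970, LAX, SEA)}

Selection dist ≤ 3000: {(120, NRT, DEN), (2680, SEA, CDG), (270, BOS, SEA), (3000, ATL, ATL)}
Selection dist > 3000: {(3760, CDG, CDG), (5550, ORD, LHR), (5870, BOS, BOS), (5870, LAX, SEA), (7030, SEA, IAD), (7660, MIA, ATL), (7970, LAX, SEA)}
Union: {(120, NRT, DEN), (2680, SEA, CDG), (270, BOS, SEA), (3000, ATL, ATL)} with {(3760, CDG, CDG), (5550, ORD, LHR), (5870, BOS, BOS), (5870, LAX, SEA), (7030, SEA, IAD), (7660, MIA, ATL), (7970, LAX, SEA)} → {(120, NRT, DEN), (2680, SEA, CDG), (270, BOS, SEA), (3000, ATL, ATL), (3760, CDG, CDG), (5550, ORD, LHR), (5870, BOS, BOS), (5870, LAX, SEA), (7030, SEA, IAD), (7660, MIA, ATL), (7970, LAX, SEA)}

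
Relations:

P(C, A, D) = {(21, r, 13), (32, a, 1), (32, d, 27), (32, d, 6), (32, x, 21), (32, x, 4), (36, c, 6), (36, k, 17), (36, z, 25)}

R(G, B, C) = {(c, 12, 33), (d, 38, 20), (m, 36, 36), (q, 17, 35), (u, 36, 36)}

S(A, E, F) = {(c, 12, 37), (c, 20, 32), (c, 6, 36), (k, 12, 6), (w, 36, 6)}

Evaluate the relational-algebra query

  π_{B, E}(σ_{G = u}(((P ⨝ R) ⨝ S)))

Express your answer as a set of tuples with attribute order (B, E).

Joining P and R on C yields {(36, c, 6, m, 36), (36, c, 6, u, 36), (36, k, 17, m, 36), (36, k, 17, u, 36), (36, z, 25, m, 36), (36, z, 25, u, 36)}.
Joining (P ⨝ R) and S on A yields {(36, c, 6, m, 36, 12, 37), (36, c, 6, m, 36, 20, 32), (36, c, 6, m, 36, 6, 36), (36, c, 6, u, 36, 12, 37), (36, c, 6, u, 36, 20, 32), (36, c, 6, u, 36, 6, 36), (36, k, 17, m, 36, 12, 6), (36, k, 17, u, 36, 12, 6)}.
σ[G = u]: keep tuples satisfying G = u → {(36, c, 6, u, 36, 12, 37), (36, c, 6, u, 36, 20, 32), (36, c, 6, u, 36, 6, 36), (36, k, 17, u, 36, 12, 6)}
Keep only column(s) B, E (1 duplicate(s) eliminated): {(36, 12), (36, 20), (36, 6)}

{(36, 12), (36, 20), (36, 6)}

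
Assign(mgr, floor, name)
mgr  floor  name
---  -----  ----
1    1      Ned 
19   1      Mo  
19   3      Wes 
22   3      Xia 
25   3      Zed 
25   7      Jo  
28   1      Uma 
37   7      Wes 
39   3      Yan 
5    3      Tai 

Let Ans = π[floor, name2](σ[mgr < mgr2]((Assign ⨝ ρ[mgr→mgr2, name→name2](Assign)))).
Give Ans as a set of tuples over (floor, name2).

{(1, Mo), (1, Uma), (3, Wes), (3, Xia), (3, Yan), (3, Zed), (7, Wes)}

ρ[mgr→mgr2, name→name2]: schema becomes (mgr2, floor, name2); tuples unchanged.
Joining Assign and ρ[mgr→mgr2, name→name2](Assign) on floor yields {(1, 1, Ned, 1, Ned), (1, 1, Ned, 19, Mo), (1, 1, Ned, 28, Uma), (19, 1, Mo, 1, Ned), (19, 1, Mo, 19, Mo), (19, 1, Mo, 28, Uma), (19, 3, Wes, 19, Wes), (19, 3, Wes, 22, Xia), (19, 3, Wes, 25, Zed), (19, 3, Wes, 39, Yan), (19, 3, Wes, 5, Tai), (22, 3, Xia, 19, Wes), (22, 3, Xia, 22, Xia), (22, 3, Xia, 25, Zed), (22, 3, Xia, 39, Yan), (22, 3, Xia, 5, Tai), (25, 3, Zed, 19, Wes), (25, 3, Zed, 22, Xia), (25, 3, Zed, 25, Zed), (25, 3, Zed, 39, Yan), (25, 3, Zed, 5, Tai), (25, 7, Jo, 25, Jo), (25, 7, Jo, 37, Wes), (28, 1, Uma, 1, Ned), (28, 1, Uma, 19, Mo), (28, 1, Uma, 28, Uma), (37, 7, Wes, 25, Jo), (37, 7, Wes, 37, Wes), (39, 3, Yan, 19, Wes), (39, 3, Yan, 22, Xia), (39, 3, Yan, 25, Zed), (39, 3, Yan, 39, Yan), (39, 3, Yan, 5, Tai), (5, 3, Tai, 19, Wes), (5, 3, Tai, 22, Xia), (5, 3, Tai, 25, Zed), (5, 3, Tai, 39, Yan), (5, 3, Tai, 5, Tai)}.
Apply σ_{mgr < mgr2}; surviving tuples: {(1, 1, Ned, 19, Mo), (1, 1, Ned, 28, Uma), (19, 1, Mo, 28, Uma), (19, 3, Wes, 22, Xia), (19, 3, Wes, 25, Zed), (19, 3, Wes, 39, Yan), (22, 3, Xia, 25, Zed), (22, 3, Xia, 39, Yan), (25, 3, Zed, 39, Yan), (25, 7, Jo, 37, Wes), (5, 3, Tai, 19, Wes), (5, 3, Tai, 22, Xia), (5, 3, Tai, 25, Zed), (5, 3, Tai, 39, Yan)}
Projecting to floor, name2 (7 duplicate(s) eliminated): {(1, Mo), (1, Uma), (3, Wes), (3, Xia), (3, Yan), (3, Zed), (7, Wes)}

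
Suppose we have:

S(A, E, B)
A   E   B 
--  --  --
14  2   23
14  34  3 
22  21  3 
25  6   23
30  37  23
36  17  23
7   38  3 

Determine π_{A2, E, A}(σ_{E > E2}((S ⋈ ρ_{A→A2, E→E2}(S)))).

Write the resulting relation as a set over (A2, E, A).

ρ[A→A2, E→E2]: schema becomes (A2, E2, B); tuples unchanged.
Joining S and ρ_{A→A2, E→E2}(S) on B yields {(14, 2, 23, 14, 2), (14, 2, 23, 25, 6), (14, 2, 23, 30, 37), (14, 2, 23, 36, 17), (14, 34, 3, 14, 34), (14, 34, 3, 22, 21), (14, 34, 3, 7, 38), (22, 21, 3, 14, 34), (22, 21, 3, 22, 21), (22, 21, 3, 7, 38), (25, 6, 23, 14, 2), (25, 6, 23, 25, 6), (25, 6, 23, 30, 37), (25, 6, 23, 36, 17), (30, 37, 23, 14, 2), (30, 37, 23, 25, 6), (30, 37, 23, 30, 37), (30, 37, 23, 36, 17), (36, 17, 23, 14, 2), (36, 17, 23, 25, 6), (36, 17, 23, 30, 37), (36, 17, 23, 36, 17), (7, 38, 3, 14, 34), (7, 38, 3, 22, 21), (7, 38, 3, 7, 38)}.
Filtering on E > E2 leaves {(14, 34, 3, 22, 21), (25, 6, 23, 14, 2), (30, 37, 23, 14, 2), (30, 37, 23, 25, 6), (30, 37, 23, 36, 17), (36, 17, 23, 14, 2), (36, 17, 23, 25, 6), (7, 38, 3, 14, 34), (7, 38, 3, 22, 21)}.
Projecting to A2, E, A: {(14, 17, 36), (14, 37, 30), (14, 38, 7), (14, 6, 25), (22, 34, 14), (22, 38, 7), (25, 17, 36), (25, 37, 30), (36, 37, 30)}

{(14, 17, 36), (14, 37, 30), (14, 38, 7), (14, 6, 25), (22, 34, 14), (22, 38, 7), (25, 17, 36), (25, 37, 30), (36, 37, 30)}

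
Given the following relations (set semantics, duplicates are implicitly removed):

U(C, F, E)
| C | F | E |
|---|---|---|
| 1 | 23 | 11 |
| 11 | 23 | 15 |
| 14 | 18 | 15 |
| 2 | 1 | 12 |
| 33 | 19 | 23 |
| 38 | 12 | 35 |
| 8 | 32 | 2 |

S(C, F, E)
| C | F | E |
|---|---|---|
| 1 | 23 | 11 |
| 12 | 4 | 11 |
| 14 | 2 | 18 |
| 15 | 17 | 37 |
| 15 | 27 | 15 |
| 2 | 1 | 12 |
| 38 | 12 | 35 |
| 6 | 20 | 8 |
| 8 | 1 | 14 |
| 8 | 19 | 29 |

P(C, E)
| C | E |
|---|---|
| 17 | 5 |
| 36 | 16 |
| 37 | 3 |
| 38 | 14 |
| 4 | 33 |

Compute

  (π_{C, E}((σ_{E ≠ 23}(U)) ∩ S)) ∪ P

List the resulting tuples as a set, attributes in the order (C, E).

{(1, 11), (17, 5), (2, 12), (36, 16), (37, 3), (38, 14), (38, 35), (4, 33)}

Selection E ≠ 23: {(1, 23, 11), (11, 23, 15), (14, 18, 15), (2, 1, 12), (38, 12, 35), (8, 32, 2)}
Set intersection of the two operands is {(1, 23, 11), (2, 1, 12), (38, 12, 35)}.
π[C, E]: project onto (C, E) → {(1, 11), (2, 12), (38, 35)}
Set union of the two operands is {(1, 11), (17, 5), (2, 12), (36, 16), (37, 3), (38, 14), (38, 35), (4, 33)}.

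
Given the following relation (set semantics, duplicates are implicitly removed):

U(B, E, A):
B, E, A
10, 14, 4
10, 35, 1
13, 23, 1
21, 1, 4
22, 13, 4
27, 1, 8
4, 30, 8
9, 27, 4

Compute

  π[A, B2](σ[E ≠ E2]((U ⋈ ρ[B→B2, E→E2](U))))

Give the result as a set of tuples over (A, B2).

{(1, 10), (1, 13), (4, 10), (4, 21), (4, 22), (4, 9), (8, 27), (8, 4)}

ρ[B→B2, E→E2]: schema becomes (B2, E2, A); tuples unchanged.
Natural join on A: {(10, 14, 4, 10, 14), (10, 14, 4, 21, 1), (10, 14, 4, 22, 13), (10, 14, 4, 9, 27), (10, 35, 1, 10, 35), (10, 35, 1, 13, 23), (13, 23, 1, 10, 35), (13, 23, 1, 13, 23), (21, 1, 4, 10, 14), (21, 1, 4, 21, 1), (21, 1, 4, 22, 13), (21, 1, 4, 9, 27), (22, 13, 4, 10, 14), (22, 13, 4, 21, 1), (22, 13, 4, 22, 13), (22, 13, 4, 9, 27), (27, 1, 8, 27, 1), (27, 1, 8, 4, 30), (4, 30, 8, 27, 1), (4, 30, 8, 4, 30), (9, 27, 4, 10, 14), (9, 27, 4, 21, 1), (9, 27, 4, 22, 13), (9, 27, 4, 9, 27)}
Filtering on E ≠ E2 leaves {(10, 14, 4, 21, 1), (10, 14, 4, 22, 13), (10, 14, 4, 9, 27), (10, 35, 1, 13, 23), (13, 23, 1, 10, 35), (21, 1, 4, 10, 14), (21, 1, 4, 22, 13), (21, 1, 4, 9, 27), (22, 13, 4, 10, 14), (22, 13, 4, 21, 1), (22, 13, 4, 9, 27), (27, 1, 8, 4, 30), (4, 30, 8, 27, 1), (9, 27, 4, 10, 14), (9, 27, 4, 21, 1), (9, 27, 4, 22, 13)}.
π_{A, B2} gives {(1, 10), (1, 13), (4, 10), (4, 21), (4, 22), (4, 9), (8, 27), (8, 4)} (8 duplicate(s) eliminated).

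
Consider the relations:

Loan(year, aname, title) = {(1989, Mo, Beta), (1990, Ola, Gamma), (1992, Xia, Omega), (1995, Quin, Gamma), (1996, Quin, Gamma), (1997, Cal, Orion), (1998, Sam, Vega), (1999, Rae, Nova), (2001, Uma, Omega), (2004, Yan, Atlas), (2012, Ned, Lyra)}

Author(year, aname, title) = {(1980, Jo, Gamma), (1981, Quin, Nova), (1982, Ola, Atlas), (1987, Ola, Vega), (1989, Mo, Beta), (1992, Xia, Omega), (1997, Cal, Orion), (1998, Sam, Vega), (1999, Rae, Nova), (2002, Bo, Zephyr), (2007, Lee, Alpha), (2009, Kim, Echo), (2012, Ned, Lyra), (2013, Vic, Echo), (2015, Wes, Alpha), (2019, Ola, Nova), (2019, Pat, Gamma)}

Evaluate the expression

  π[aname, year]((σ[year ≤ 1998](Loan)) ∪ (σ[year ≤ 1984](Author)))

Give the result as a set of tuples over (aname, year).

σ[year ≤ 1998]: keep tuples satisfying year ≤ 1998 → {(1989, Mo, Beta), (1990, Ola, Gamma), (1992, Xia, Omega), (1995, Quin, Gamma), (1996, Quin, Gamma), (1997, Cal, Orion), (1998, Sam, Vega)}
σ[year ≤ 1984]: keep tuples satisfying year ≤ 1984 → {(1980, Jo, Gamma), (1981, Quin, Nova), (1982, Ola, Atlas)}
Taking the union: {(1980, Jo, Gamma), (1981, Quin, Nova), (1982, Ola, Atlas), (1989, Mo, Beta), (1990, Ola, Gamma), (1992, Xia, Omega), (1995, Quin, Gamma), (1996, Quin, Gamma), (1997, Cal, Orion), (1998, Sam, Vega)}
π_{aname, year} gives {(Cal, 1997), (Jo, 1980), (Mo, 1989), (Ola, 1982), (Ola, 1990), (Quin, 1981), (Quin, 1995), (Quin, 1996), (Sam, 1998), (Xia, 1992)}.

{(Cal, 1997), (Jo, 1980), (Mo, 1989), (Ola, 1982), (Ola, 1990), (Quin, 1981), (Quin, 1995), (Quin, 1996), (Sam, 1998), (Xia, 1992)}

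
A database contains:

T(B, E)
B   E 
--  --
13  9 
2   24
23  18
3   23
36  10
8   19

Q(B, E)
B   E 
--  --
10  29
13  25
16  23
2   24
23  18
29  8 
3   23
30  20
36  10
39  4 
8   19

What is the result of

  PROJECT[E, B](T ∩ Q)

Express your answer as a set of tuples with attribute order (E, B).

Taking the intersection: {(2, 24), (23, 18), (3, 23), (36, 10), (8, 19)}
π[E, B]: project onto (E, B) → {(10, 36), (18, 23), (19, 8), (23, 3), (24, 2)}

{(10, 36), (18, 23), (19, 8), (23, 3), (24, 2)}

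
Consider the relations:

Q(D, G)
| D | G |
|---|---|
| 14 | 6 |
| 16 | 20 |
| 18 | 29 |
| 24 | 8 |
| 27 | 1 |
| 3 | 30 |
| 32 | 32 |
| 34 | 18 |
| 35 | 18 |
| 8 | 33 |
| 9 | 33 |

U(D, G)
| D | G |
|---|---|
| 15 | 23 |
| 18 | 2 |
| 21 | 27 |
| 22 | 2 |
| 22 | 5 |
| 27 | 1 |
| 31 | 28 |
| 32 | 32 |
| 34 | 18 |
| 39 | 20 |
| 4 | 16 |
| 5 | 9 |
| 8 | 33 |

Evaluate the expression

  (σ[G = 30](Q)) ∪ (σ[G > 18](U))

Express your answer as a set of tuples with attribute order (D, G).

{(15, 23), (21, 27), (3, 30), (31, 28), (32, 32), (39, 20), (8, 33)}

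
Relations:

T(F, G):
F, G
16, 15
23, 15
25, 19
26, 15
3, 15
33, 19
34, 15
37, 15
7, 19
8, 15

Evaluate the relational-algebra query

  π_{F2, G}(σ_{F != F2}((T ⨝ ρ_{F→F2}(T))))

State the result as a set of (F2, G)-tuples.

ρ[F→F2]: schema becomes (F2, G); tuples unchanged.
Joining T and ρ_{F→F2}(T) on G yields {(16, 15, 16), (16, 15, 23), (16, 15, 26), (16, 15, 3), (16, 15, 34), (16, 15, 37), (16, 15, 8), (23, 15, 16), (23, 15, 23), (23, 15, 26), (23, 15, 3), (23, 15, 34), (23, 15, 37), (23, 15, 8), (25, 19, 25), (25, 19, 33), (25, 19, 7), (26, 15, 16), (26, 15, 23), (26, 15, 26), (26, 15, 3), (26, 15, 34), (26, 15, 37), (26, 15, 8), (3, 15, 16), (3, 15, 23), (3, 15, 26), (3, 15, 3), (3, 15, 34), (3, 15, 37), (3, 15, 8), (33, 19, 25), (33, 19, 33), (33, 19, 7), (34, 15, 16), (34, 15, 23), (34, 15, 26), (34, 15, 3), (34, 15, 34), (34, 15, 37), (34, 15, 8), (37, 15, 16), (37, 15, 23), (37, 15, 26), (37, 15, 3), (37, 15, 34), (37, 15, 37), (37, 15, 8), (7, 19, 25), (7, 19, 33), (7, 19, 7), (8, 15, 16), (8, 15, 23), (8, 15, 26), (8, 15, 3), (8, 15, 34), (8, 15, 37), (8, 15, 8)}.
Selection F != F2: {(16, 15, 23), (16, 15, 26), (16, 15, 3), (16, 15, 34), (16, 15, 37), (16, 15, 8), (23, 15, 16), (23, 15, 26), (23, 15, 3), (23, 15, 34), (23, 15, 37), (23, 15, 8), (25, 19, 33), (25, 19, 7), (26, 15, 16), (26, 15, 23), (26, 15, 3), (26, 15, 34), (26, 15, 37), (26, 15, 8), (3, 15, 16), (3, 15, 23), (3, 15, 26), (3, 15, 34), (3, 15, 37), (3, 15, 8), (33, 19, 25), (33, 19, 7), (34, 15, 16), (34, 15, 23), (34, 15, 26), (34, 15, 3), (34, 15, 37), (34, 15, 8), (37, 15, 16), (37, 15, 23), (37, 15, 26), (37, 15, 3), (37, 15, 34), (37, 15, 8), (7, 19, 25), (7, 19, 33), (8, 15, 16), (8, 15, 23), (8, 15, 26), (8, 15, 3), (8, 15, 34), (8, 15, 37)}
Keep only column(s) F2, G (38 duplicate(s) eliminated): {(16, 15), (23, 15), (25, 19), (26, 15), (3, 15), (33, 19), (34, 15), (37, 15), (7, 19), (8, 15)}

{(16, 15), (23, 15), (25, 19), (26, 15), (3, 15), (33, 19), (34, 15), (37, 15), (7, 19), (8, 15)}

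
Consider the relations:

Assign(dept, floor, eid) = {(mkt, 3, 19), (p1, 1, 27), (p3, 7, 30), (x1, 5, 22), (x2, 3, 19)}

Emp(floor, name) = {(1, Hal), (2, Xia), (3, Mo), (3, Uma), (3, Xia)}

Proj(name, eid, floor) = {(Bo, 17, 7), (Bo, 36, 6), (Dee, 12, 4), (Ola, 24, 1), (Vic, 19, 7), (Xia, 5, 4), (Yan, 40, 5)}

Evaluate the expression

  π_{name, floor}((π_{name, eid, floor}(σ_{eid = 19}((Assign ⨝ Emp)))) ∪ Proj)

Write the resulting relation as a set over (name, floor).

Joining Assign and Emp on floor yields {(mkt, 3, 19, Mo), (mkt, 3, 19, Uma), (mkt, 3, 19, Xia), (p1, 1, 27, Hal), (x2, 3, 19, Mo), (x2, 3, 19, Uma), (x2, 3, 19, Xia)}.
Selection eid = 19: {(mkt, 3, 19, Mo), (mkt, 3, 19, Uma), (mkt, 3, 19, Xia), (x2, 3, 19, Mo), (x2, 3, 19, Uma), (x2, 3, 19, Xia)}
Keep only column(s) name, eid, floor (3 duplicate(s) eliminated): {(Mo, 19, 3), (Uma, 19, 3), (Xia, 19, 3)}
Set union of the two operands is {(Bo, 17, 7), (Bo, 36, 6), (Dee, 12, 4), (Mo, 19, 3), (Ola, 24, 1), (Uma, 19, 3), (Vic, 19, 7), (Xia, 19, 3), (Xia, 5, 4), (Yan, 40, 5)}.
Keep only column(s) name, floor: {(Bo, 6), (Bo, 7), (Dee, 4), (Mo, 3), (Ola, 1), (Uma, 3), (Vic, 7), (Xia, 3), (Xia, 4), (Yan, 5)}

{(Bo, 6), (Bo, 7), (Dee, 4), (Mo, 3), (Ola, 1), (Uma, 3), (Vic, 7), (Xia, 3), (Xia, 4), (Yan, 5)}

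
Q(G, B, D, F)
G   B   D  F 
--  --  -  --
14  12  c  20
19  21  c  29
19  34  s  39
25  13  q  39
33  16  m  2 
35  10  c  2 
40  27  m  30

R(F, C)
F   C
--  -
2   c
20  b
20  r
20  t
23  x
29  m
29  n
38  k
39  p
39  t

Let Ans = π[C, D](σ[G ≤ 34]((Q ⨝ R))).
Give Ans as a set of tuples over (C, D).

{(b, c), (c, m), (m, c), (n, c), (p, q), (p, s), (r, c), (t, c), (t, q), (t, s)}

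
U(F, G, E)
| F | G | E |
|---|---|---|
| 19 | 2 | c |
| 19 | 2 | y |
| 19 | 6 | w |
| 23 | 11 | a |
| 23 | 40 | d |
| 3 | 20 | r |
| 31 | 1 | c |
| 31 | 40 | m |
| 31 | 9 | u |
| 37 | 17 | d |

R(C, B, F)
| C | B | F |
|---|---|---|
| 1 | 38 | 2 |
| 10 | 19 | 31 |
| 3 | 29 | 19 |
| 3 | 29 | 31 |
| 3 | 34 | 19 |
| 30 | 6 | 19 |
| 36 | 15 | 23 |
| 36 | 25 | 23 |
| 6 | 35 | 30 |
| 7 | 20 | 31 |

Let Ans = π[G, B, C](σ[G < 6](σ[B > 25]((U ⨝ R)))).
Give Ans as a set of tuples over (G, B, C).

{(1, 29, 3), (2, 29, 3), (2, 34, 3)}

Natural join on F: {(19, 2, c, 3, 29), (19, 2, c, 3, 34), (19, 2, c, 30, 6), (19, 2, y, 3, 29), (19, 2, y, 3, 34), (19, 2, y, 30, 6), (19, 6, w, 3, 29), (19, 6, w, 3, 34), (19, 6, w, 30, 6), (23, 11, a, 36, 15), (23, 11, a, 36, 25), (23, 40, d, 36, 15), (23, 40, d, 36, 25), (31, 1, c, 10, 19), (31, 1, c, 3, 29), (31, 1, c, 7, 20), (31, 40, m, 10, 19), (31, 40, m, 3, 29), (31, 40, m, 7, 20), (31, 9, u, 10, 19), (31, 9, u, 3, 29), (31, 9, u, 7, 20)}
Apply σ_{B > 25}; surviving tuples: {(19, 2, c, 3, 29), (19, 2, c, 3, 34), (19, 2, y, 3, 29), (19, 2, y, 3, 34), (19, 6, w, 3, 29), (19, 6, w, 3, 34), (31, 1, c, 3, 29), (31, 40, m, 3, 29), (31, 9, u, 3, 29)}
Apply σ_{G < 6}; surviving tuples: {(19, 2, c, 3, 29), (19, 2, c, 3, 34), (19, 2, y, 3, 29), (19, 2, y, 3, 34), (31, 1, c, 3, 29)}
π[G, B, C]: project onto (G, B, C) (2 duplicate(s) eliminated) → {(1, 29, 3), (2, 29, 3), (2, 34, 3)}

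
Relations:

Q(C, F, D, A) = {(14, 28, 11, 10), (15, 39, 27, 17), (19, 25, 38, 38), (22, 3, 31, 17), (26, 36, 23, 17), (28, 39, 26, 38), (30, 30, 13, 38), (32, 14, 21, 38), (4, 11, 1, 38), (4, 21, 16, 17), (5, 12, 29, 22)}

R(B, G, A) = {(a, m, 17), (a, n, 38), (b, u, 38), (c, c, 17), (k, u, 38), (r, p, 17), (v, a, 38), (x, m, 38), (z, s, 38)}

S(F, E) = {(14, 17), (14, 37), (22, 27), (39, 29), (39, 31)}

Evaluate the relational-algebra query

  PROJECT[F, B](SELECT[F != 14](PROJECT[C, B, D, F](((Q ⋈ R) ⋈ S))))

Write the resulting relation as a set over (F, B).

{(39, a), (39, b), (39, c), (39, k), (39, r), (39, v), (39, x), (39, z)}

Natural join on A: {(15, 39, 27, 17, a, m), (15, 39, 27, 17, c, c), (15, 39, 27, 17, r, p), (19, 25, 38, 38, a, n), (19, 25, 38, 38, b, u), (19, 25, 38, 38, k, u), (19, 25, 38, 38, v, a), (19, 25, 38, 38, x, m), (19, 25, 38, 38, z, s), (22, 3, 31, 17, a, m), (22, 3, 31, 17, c, c), (22, 3, 31, 17, r, p), (26, 36, 23, 17, a, m), (26, 36, 23, 17, c, c), (26, 36, 23, 17, r, p), (28, 39, 26, 38, a, n), (28, 39, 26, 38, b, u), (28, 39, 26, 38, k, u), (28, 39, 26, 38, v, a), (28, 39, 26, 38, x, m), (28, 39, 26, 38, z, s), (30, 30, 13, 38, a, n), (30, 30, 13, 38, b, u), (30, 30, 13, 38, k, u), (30, 30, 13, 38, v, a), (30, 30, 13, 38, x, m), (30, 30, 13, 38, z, s), (32, 14, 21, 38, a, n), (32, 14, 21, 38, b, u), (32, 14, 21, 38, k, u), (32, 14, 21, 38, v, a), (32, 14, 21, 38, x, m), (32, 14, 21, 38, z, s), (4, 11, 1, 38, a, n), (4, 11, 1, 38, b, u), (4, 11, 1, 38, k, u), (4, 11, 1, 38, v, a), (4, 11, 1, 38, x, m), (4, 11, 1, 38, z, s), (4, 21, 16, 17, a, m), (4, 21, 16, 17, c, c), (4, 21, 16, 17, r, p)}
Natural join on F: {(15, 39, 27, 17, a, m, 29), (15, 39, 27, 17, a, m, 31), (15, 39, 27, 17, c, c, 29), (15, 39, 27, 17, c, c, 31), (15, 39, 27, 17, r, p, 29), (15, 39, 27, 17, r, p, 31), (28, 39, 26, 38, a, n, 29), (28, 39, 26, 38, a, n, 31), (28, 39, 26, 38, b, u, 29), (28, 39, 26, 38, b, u, 31), (28, 39, 26, 38, k, u, 29), (28, 39, 26, 38, k, u, 31), (28, 39, 26, 38, v, a, 29), (28, 39, 26, 38, v, a, 31), (28, 39, 26, 38, x, m, 29), (28, 39, 26, 38, x, m, 31), (28, 39, 26, 38, z, s, 29), (28, 39, 26, 38, z, s, 31), (32, 14, 21, 38, a, n, 17), (32, 14, 21, 38, a, n, 37), (32, 14, 21, 38, b, u, 17), (32, 14, 21, 38, b, u, 37), (32, 14, 21, 38, k, u, 17), (32, 14, 21, 38, k, u, 37), (32, 14, 21, 38, v, a, 17), (32, 14, 21, 38, v, a, 37), (32, 14, 21, 38, x, m, 17), (32, 14, 21, 38, x, m, 37), (32, 14, 21, 38, z, s, 17), (32, 14, 21, 38, z, s, 37)}
π[C, B, D, F]: project onto (C, B, D, F) (15 duplicate(s) eliminated) → {(15, a, 27, 39), (15, c, 27, 39), (15, r, 27, 39), (28, a, 26, 39), (28, b, 26, 39), (28, k, 26, 39), (28, v, 26, 39), (28, x, 26, 39), (28, z, 26, 39), (32, a, 21, 14), (32, b, 21, 14), (32, k, 21, 14), (32, v, 21, 14), (32, x, 21, 14), (32, z, 21, 14)}
Apply σ_{F != 14}; surviving tuples: {(15, a, 27, 39), (15, c, 27, 39), (15, r, 27, 39), (28, a, 26, 39), (28, b, 26, 39), (28, k, 26, 39), (28, v, 26, 39), (28, x, 26, 39), (28, z, 26, 39)}
π[F, B]: project onto (F, B) (1 duplicate(s) eliminated) → {(39, a), (39, b), (39, c), (39, k), (39, r), (39, v), (39, x), (39, z)}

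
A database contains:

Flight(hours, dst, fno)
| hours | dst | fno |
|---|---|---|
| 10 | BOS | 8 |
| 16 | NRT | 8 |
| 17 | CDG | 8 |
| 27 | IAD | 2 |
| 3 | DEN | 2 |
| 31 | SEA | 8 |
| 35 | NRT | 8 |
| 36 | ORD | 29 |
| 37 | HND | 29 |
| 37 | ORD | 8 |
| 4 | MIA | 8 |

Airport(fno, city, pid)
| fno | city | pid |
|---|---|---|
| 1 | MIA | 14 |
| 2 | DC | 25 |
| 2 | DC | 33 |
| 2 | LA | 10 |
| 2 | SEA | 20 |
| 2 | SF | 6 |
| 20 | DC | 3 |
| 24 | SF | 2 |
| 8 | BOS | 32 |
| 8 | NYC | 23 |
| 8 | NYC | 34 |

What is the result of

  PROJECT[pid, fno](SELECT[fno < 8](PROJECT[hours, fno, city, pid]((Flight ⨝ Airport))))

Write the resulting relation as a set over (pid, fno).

{(10, 2), (20, 2), (25, 2), (33, 2), (6, 2)}

Flight ⋈ Airport (natural join on fno): {(10, BOS, 8, BOS, 32), (10, BOS, 8, NYC, 23), (10, BOS, 8, NYC, 34), (16, NRT, 8, BOS, 32), (16, NRT, 8, NYC, 23), (16, NRT, 8, NYC, 34), (17, CDG, 8, BOS, 32), (17, CDG, 8, NYC, 23), (17, CDG, 8, NYC, 34), (27, IAD, 2, DC, 25), (27, IAD, 2, DC, 33), (27, IAD, 2, LA, 10), (27, IAD, 2, SEA, 20), (27, IAD, 2, SF, 6), (3, DEN, 2, DC, 25), (3, DEN, 2, DC, 33), (3, DEN, 2, LA, 10), (3, DEN, 2, SEA, 20), (3, DEN, 2, SF, 6), (31, SEA, 8, BOS, 32), (31, SEA, 8, NYC, 23), (31, SEA, 8, NYC, 34), (35, NRT, 8, BOS, 32), (35, NRT, 8, NYC, 23), (35, NRT, 8, NYC, 34), (37, ORD, 8, BOS, 32), (37, ORD, 8, NYC, 23), (37, ORD, 8, NYC, 34), (4, MIA, 8, BOS, 32), (4, MIA, 8, NYC, 23), (4, MIA, 8, NYC, 34)}
π_{hours, fno, city, pid} gives {(10, 8, BOS, 32), (10, 8, NYC, 23), (10, 8, NYC, 34), (16, 8, BOS, 32), (16, 8, NYC, 23), (16, 8, NYC, 34), (17, 8, BOS, 32), (17, 8, NYC, 23), (17, 8, NYC, 34), (27, 2, DC, 25), (27, 2, DC, 33), (27, 2, LA, 10), (27, 2, SEA, 20), (27, 2, SF, 6), (3, 2, DC, 25), (3, 2, DC, 33), (3, 2, LA, 10), (3, 2, SEA, 20), (3, 2, SF, 6), (31, 8, BOS, 32), (31, 8, NYC, 23), (31, 8, NYC, 34), (35, 8, BOS, 32), (35, 8, NYC, 23), (35, 8, NYC, 34), (37, 8, BOS, 32), (37, 8, NYC, 23), (37, 8, NYC, 34), (4, 8, BOS, 32), (4, 8, NYC, 23), (4, 8, NYC, 34)}.
Filtering on fno < 8 leaves {(27, 2, DC, 25), (27, 2, DC, 33), (27, 2, LA, 10), (27, 2, SEA, 20), (27, 2, SF, 6), (3, 2, DC, 25), (3, 2, DC, 33), (3, 2, LA, 10), (3, 2, SEA, 20), (3, 2, SF, 6)}.
π_{pid, fno} gives {(10, 2), (20, 2), (25, 2), (33, 2), (6, 2)} (5 duplicate(s) eliminated).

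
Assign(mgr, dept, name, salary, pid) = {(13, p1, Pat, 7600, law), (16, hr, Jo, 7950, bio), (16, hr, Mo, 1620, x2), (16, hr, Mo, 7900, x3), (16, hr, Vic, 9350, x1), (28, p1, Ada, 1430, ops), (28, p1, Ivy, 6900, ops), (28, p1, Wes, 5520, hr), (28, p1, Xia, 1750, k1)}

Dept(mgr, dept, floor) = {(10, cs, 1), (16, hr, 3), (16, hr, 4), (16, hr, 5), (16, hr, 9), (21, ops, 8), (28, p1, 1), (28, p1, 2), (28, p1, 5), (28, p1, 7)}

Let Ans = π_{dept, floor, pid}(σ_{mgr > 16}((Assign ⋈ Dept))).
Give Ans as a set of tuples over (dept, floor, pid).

{(p1, 1, hr), (p1, 1, k1), (p1, 1, ops), (p1, 2, hr), (p1, 2, k1), (p1, 2, ops), (p1, 5, hr), (p1, 5, k1), (p1, 5, ops), (p1, 7, hr), (p1, 7, k1), (p1, 7, ops)}

Natural join on mgr, dept: {(16, hr, Jo, 7950, bio, 3), (16, hr, Jo, 7950, bio, 4), (16, hr, Jo, 7950, bio, 5), (16, hr, Jo, 7950, bio, 9), (16, hr, Mo, 1620, x2, 3), (16, hr, Mo, 1620, x2, 4), (16, hr, Mo, 1620, x2, 5), (16, hr, Mo, 1620, x2, 9), (16, hr, Mo, 7900, x3, 3), (16, hr, Mo, 7900, x3, 4), (16, hr, Mo, 7900, x3, 5), (16, hr, Mo, 7900, x3, 9), (16, hr, Vic, 9350, x1, 3), (16, hr, Vic, 9350, x1, 4), (16, hr, Vic, 9350, x1, 5), (16, hr, Vic, 9350, x1, 9), (28, p1, Ada, 1430, ops, 1), (28, p1, Ada, 1430, ops, 2), (28, p1, Ada, 1430, ops, 5), (28, p1, Ada, 1430, ops, 7), (28, p1, Ivy, 6900, ops, 1), (28, p1, Ivy, 6900, ops, 2), (28, p1, Ivy, 6900, ops, 5), (28, p1, Ivy, 6900, ops, 7), (28, p1, Wes, 5520, hr, 1), (28, p1, Wes, 5520, hr, 2), (28, p1, Wes, 5520, hr, 5), (28, p1, Wes, 5520, hr, 7), (28, p1, Xia, 1750, k1, 1), (28, p1, Xia, 1750, k1, 2), (28, p1, Xia, 1750, k1, 5), (28, p1, Xia, 1750, k1, 7)}
Apply σ_{mgr > 16}; surviving tuples: {(28, p1, Ada, 1430, ops, 1), (28, p1, Ada, 1430, ops, 2), (28, p1, Ada, 1430, ops, 5), (28, p1, Ada, 1430, ops, 7), (28, p1, Ivy, 6900, ops, 1), (28, p1, Ivy, 6900, ops, 2), (28, p1, Ivy, 6900, ops, 5), (28, p1, Ivy, 6900, ops, 7), (28, p1, Wes, 5520, hr, 1), (28, p1, Wes, 5520, hr, 2), (28, p1, Wes, 5520, hr, 5), (28, p1, Wes, 5520, hr, 7), (28, p1, Xia, 1750, k1, 1), (28, p1, Xia, 1750, k1, 2), (28, p1, Xia, 1750, k1, 5), (28, p1, Xia, 1750, k1, 7)}
π_{dept, floor, pid} gives {(p1, 1, hr), (p1, 1, k1), (p1, 1, ops), (p1, 2, hr), (p1, 2, k1), (p1, 2, ops), (p1, 5, hr), (p1, 5, k1), (p1, 5, ops), (p1, 7, hr), (p1, 7, k1), (p1, 7, ops)} (4 duplicate(s) eliminated).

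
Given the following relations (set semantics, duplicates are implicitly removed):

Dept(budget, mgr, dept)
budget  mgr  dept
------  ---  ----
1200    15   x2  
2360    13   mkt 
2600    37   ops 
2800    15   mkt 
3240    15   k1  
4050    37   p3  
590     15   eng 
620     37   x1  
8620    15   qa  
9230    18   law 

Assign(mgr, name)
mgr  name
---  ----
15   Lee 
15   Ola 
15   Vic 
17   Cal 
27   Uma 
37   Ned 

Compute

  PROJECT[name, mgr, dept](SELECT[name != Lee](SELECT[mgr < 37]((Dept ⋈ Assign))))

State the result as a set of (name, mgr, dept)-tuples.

{(Ola, 15, eng), (Ola, 15, k1), (Ola, 15, mkt), (Ola, 15, qa), (Ola, 15, x2), (Vic, 15, eng), (Vic, 15, k1), (Vic, 15, mkt), (Vic, 15, qa), (Vic, 15, x2)}

Dept ⋈ Assign (natural join on mgr): {(1200, 15, x2, Lee), (1200, 15, x2, Ola), (1200, 15, x2, Vic), (2600, 37, ops, Ned), (2800, 15, mkt, Lee), (2800, 15, mkt, Ola), (2800, 15, mkt, Vic), (3240, 15, k1, Lee), (3240, 15, k1, Ola), (3240, 15, k1, Vic), (4050, 37, p3, Ned), (590, 15, eng, Lee), (590, 15, eng, Ola), (590, 15, eng, Vic), (620, 37, x1, Ned), (8620, 15, qa, Lee), (8620, 15, qa, Ola), (8620, 15, qa, Vic)}
Filtering on mgr < 37 leaves {(1200, 15, x2, Lee), (1200, 15, x2, Ola), (1200, 15, x2, Vic), (2800, 15, mkt, Lee), (2800, 15, mkt, Ola), (2800, 15, mkt, Vic), (3240, 15, k1, Lee), (3240, 15, k1, Ola), (3240, 15, k1, Vic), (590, 15, eng, Lee), (590, 15, eng, Ola), (590, 15, eng, Vic), (8620, 15, qa, Lee), (8620, 15, qa, Ola), (8620, 15, qa, Vic)}.
Filtering on name != Lee leaves {(1200, 15, x2, Ola), (1200, 15, x2, Vic), (2800, 15, mkt, Ola), (2800, 15, mkt, Vic), (3240, 15, k1, Ola), (3240, 15, k1, Vic), (590, 15, eng, Ola), (590, 15, eng, Vic), (8620, 15, qa, Ola), (8620, 15, qa, Vic)}.
π_{name, mgr, dept} gives {(Ola, 15, eng), (Ola, 15, k1), (Ola, 15, mkt), (Ola, 15, qa), (Ola, 15, x2), (Vic, 15, eng), (Vic, 15, k1), (Vic, 15, mkt), (Vic, 15, qa), (Vic, 15, x2)}.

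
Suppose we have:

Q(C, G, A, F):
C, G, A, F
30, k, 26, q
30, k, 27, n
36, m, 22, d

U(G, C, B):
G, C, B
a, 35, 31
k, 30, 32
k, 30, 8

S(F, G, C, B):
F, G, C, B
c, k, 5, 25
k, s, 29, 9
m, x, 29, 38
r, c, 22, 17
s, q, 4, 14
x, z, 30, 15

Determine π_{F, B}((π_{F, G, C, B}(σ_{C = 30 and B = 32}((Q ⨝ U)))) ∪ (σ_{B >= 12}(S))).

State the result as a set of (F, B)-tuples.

{(c, 25), (m, 38), (n, 32), (q, 32), (r, 17), (s, 14), (x, 15)}

Q ⋈ U (natural join on C, G): {(30, k, 26, q, 32), (30, k, 26, q, 8), (30, k, 27, n, 32), (30, k, 27, n, 8)}
Filtering on C = 30 and B = 32 leaves {(30, k, 26, q, 32), (30, k, 27, n, 32)}.
Projecting to F, G, C, B: {(n, k, 30, 32), (q, k, 30, 32)}
Filtering on B >= 12 leaves {(c, k, 5, 25), (m, x, 29, 38), (r, c, 22, 17), (s, q, 4, 14), (x, z, 30, 15)}.
Taking the union: {(c, k, 5, 25), (m, x, 29, 38), (n, k, 30, 32), (q, k, 30, 32), (r, c, 22, 17), (s, q, 4, 14), (x, z, 30, 15)}
Projecting to F, B: {(c, 25), (m, 38), (n, 32), (q, 32), (r, 17), (s, 14), (x, 15)}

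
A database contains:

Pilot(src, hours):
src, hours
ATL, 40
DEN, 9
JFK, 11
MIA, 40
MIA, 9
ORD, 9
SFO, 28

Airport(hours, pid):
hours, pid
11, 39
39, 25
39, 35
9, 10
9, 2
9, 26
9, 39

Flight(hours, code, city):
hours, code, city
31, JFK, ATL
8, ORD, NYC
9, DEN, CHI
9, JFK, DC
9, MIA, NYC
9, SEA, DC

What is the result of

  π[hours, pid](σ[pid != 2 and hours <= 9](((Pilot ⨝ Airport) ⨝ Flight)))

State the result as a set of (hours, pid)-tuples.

Natural join on hours: {(DEN, 9, 10), (DEN, 9, 2), (DEN, 9, 26), (DEN, 9, 39), (JFK, 11, 39), (MIA, 9, 10), (MIA, 9, 2), (MIA, 9, 26), (MIA, 9, 39), (ORD, 9, 10), (ORD, 9, 2), (ORD, 9, 26), (ORD, 9, 39)}
Natural join on hours: {(DEN, 9, 10, DEN, CHI), (DEN, 9, 10, JFK, DC), (DEN, 9, 10, MIA, NYC), (DEN, 9, 10, SEA, DC), (DEN, 9, 2, DEN, CHI), (DEN, 9, 2, JFK, DC), (DEN, 9, 2, MIA, NYC), (DEN, 9, 2, SEA, DC), (DEN, 9, 26, DEN, CHI), (DEN, 9, 26, JFK, DC), (DEN, 9, 26, MIA, NYC), (DEN, 9, 26, SEA, DC), (DEN, 9, 39, DEN, CHI), (DEN, 9, 39, JFK, DC), (DEN, 9, 39, MIA, NYC), (DEN, 9, 39, SEA, DC), (MIA, 9, 10, DEN, CHI), (MIA, 9, 10, JFK, DC), (MIA, 9, 10, MIA, NYC), (MIA, 9, 10, SEA, DC), (MIA, 9, 2, DEN, CHI), (MIA, 9, 2, JFK, DC), (MIA, 9, 2, MIA, NYC), (MIA, 9, 2, SEA, DC), (MIA, 9, 26, DEN, CHI), (MIA, 9, 26, JFK, DC), (MIA, 9, 26, MIA, NYC), (MIA, 9, 26, SEA, DC), (MIA, 9, 39, DEN, CHI), (MIA, 9, 39, JFK, DC), (MIA, 9, 39, MIA, NYC), (MIA, 9, 39, SEA, DC), (ORD, 9, 10, DEN, CHI), (ORD, 9, 10, JFK, DC), (ORD, 9, 10, MIA, NYC), (ORD, 9, 10, SEA, DC), (ORD, 9, 2, DEN, CHI), (ORD, 9, 2, JFK, DC), (ORD, 9, 2, MIA, NYC), (ORD, 9, 2, SEA, DC), (ORD, 9, 26, DEN, CHI), (ORD, 9, 26, JFK, DC), (ORD, 9, 26, MIA, NYC), (ORD, 9, 26, SEA, DC), (ORD, 9, 39, DEN, CHI), (ORD, 9, 39, JFK, DC), (ORD, 9, 39, MIA, NYC), (ORD, 9, 39, SEA, DC)}
Selection pid != 2 and hours <= 9: {(DEN, 9, 10, DEN, CHI), (DEN, 9, 10, JFK, DC), (DEN, 9, 10, MIA, NYC), (DEN, 9, 10, SEA, DC), (DEN, 9, 26, DEN, CHI), (DEN, 9, 26, JFK, DC), (DEN, 9, 26, MIA, NYC), (DEN, 9, 26, SEA, DC), (DEN, 9, 39, DEN, CHI), (DEN, 9, 39, JFK, DC), (DEN, 9, 39, MIA, NYC), (DEN, 9, 39, SEA, DC), (MIA, 9, 10, DEN, CHI), (MIA, 9, 10, JFK, DC), (MIA, 9, 10, MIA, NYC), (MIA, 9, 10, SEA, DC), (MIA, 9, 26, DEN, CHI), (MIA, 9, 26, JFK, DC), (MIA, 9, 26, MIA, NYC), (MIA, 9, 26, SEA, DC), (MIA, 9, 39, DEN, CHI), (MIA, 9, 39, JFK, DC), (MIA, 9, 39, MIA, NYC), (MIA, 9, 39, SEA, DC), (ORD, 9, 10, DEN, CHI), (ORD, 9, 10, JFK, DC), (ORD, 9, 10, MIA, NYC), (ORD, 9, 10, SEA, DC), (ORD, 9, 26, DEN, CHI), (ORD, 9, 26, JFK, DC), (ORD, 9, 26, MIA, NYC), (ORD, 9, 26, SEA, DC), (ORD, 9, 39, DEN, CHI), (ORD, 9, 39, JFK, DC), (ORD, 9, 39, MIA, NYC), (ORD, 9, 39, SEA, DC)}
π[hours, pid]: project onto (hours, pid) (33 duplicate(s) eliminated) → {(9, 10), (9, 26), (9, 39)}

{(9, 10), (9, 26), (9, 39)}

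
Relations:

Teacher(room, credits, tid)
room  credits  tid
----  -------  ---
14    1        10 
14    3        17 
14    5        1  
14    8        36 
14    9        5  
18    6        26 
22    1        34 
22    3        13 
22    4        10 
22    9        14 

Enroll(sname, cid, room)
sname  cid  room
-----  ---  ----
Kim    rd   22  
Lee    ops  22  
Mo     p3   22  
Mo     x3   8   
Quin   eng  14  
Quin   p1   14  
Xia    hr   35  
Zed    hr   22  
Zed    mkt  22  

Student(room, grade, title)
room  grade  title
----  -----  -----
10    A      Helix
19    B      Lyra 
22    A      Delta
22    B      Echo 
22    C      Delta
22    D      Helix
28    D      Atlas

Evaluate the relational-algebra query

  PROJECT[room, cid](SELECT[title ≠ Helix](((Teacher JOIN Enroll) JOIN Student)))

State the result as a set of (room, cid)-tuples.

{(22, hr), (22, mkt), (22, ops), (22, p3), (22, rd)}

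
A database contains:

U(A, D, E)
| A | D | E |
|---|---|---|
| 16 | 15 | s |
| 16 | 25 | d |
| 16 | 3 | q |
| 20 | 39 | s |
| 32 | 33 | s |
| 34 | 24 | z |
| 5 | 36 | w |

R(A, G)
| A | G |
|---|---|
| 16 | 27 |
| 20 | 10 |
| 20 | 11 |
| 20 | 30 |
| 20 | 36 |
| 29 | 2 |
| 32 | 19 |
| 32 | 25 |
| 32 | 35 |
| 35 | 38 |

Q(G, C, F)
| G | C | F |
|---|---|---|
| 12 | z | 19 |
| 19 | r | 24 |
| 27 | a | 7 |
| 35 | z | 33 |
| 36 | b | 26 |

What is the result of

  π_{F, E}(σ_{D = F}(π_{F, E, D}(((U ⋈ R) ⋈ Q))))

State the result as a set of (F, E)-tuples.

{(33, s)}

Natural join on A: {(16, 15, s, 27), (16, 25, d, 27), (16, 3, q, 27), (20, 39, s, 10), (20, 39, s, 11), (20, 39, s, 30), (20, 39, s, 36), (32, 33, s, 19), (32, 33, s, 25), (32, 33, s, 35)}
Natural join on G: {(16, 15, s, 27, a, 7), (16, 25, d, 27, a, 7), (16, 3, q, 27, a, 7), (20, 39, s, 36, b, 26), (32, 33, s, 19, r, 24), (32, 33, s, 35, z, 33)}
Projecting to F, E, D: {(24, s, 33), (26, s, 39), (33, s, 33), (7, d, 25), (7, q, 3), (7, s, 15)}
Apply σ_{D = F}; surviving tuples: {(33, s, 33)}
Projecting to F, E: {(33, s)}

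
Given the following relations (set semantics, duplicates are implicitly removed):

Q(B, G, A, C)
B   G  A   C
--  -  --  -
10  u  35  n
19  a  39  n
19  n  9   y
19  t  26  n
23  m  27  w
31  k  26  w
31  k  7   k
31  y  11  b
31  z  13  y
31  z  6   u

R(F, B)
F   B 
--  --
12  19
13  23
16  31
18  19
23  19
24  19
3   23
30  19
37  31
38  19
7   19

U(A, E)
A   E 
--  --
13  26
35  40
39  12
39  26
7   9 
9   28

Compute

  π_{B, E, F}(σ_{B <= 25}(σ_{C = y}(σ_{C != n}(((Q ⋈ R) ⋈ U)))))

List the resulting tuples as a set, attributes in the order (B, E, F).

Joining Q and R on B yields {(19, a, 39, n, 12), (19, a, 39, n, 18), (19, a, 39, n, 23), (19, a, 39, n, 24), (19, a, 39, n, 30), (19, a, 39, n, 38), (19, a, 39, n, 7), (19, n, 9, y, 12), (19, n, 9, y, 18), (19, n, 9, y, 23), (19, n, 9, y, 24), (19, n, 9, y, 30), (19, n, 9, y, 38), (19, n, 9, y, 7), (19, t, 26, n, 12), (19, t, 26, n, 18), (19, t, 26, n, 23), (19, t, 26, n, 24), (19, t, 26, n, 30), (19, t, 26, n, 38), (19, t, 26, n, 7), (23, m, 27, w, 13), (23, m, 27, w, 3), (31, k, 26, w, 16), (31, k, 26, w, 37), (31, k, 7, k, 16), (31, k, 7, k, 37), (31, y, 11, b, 16), (31, y, 11, b, 37), (31, z, 13, y, 16), (31, z, 13, y, 37), (31, z, 6, u, 16), (31, z, 6, u, 37)}.
Joining (Q ⋈ R) and U on A yields {(19, a, 39, n, 12, 12), (19, a, 39, n, 12, 26), (19, a, 39, n, 18, 12), (19, a, 39, n, 18, 26), (19, a, 39, n, 23, 12), (19, a, 39, n, 23, 26), (19, a, 39, n, 24, 12), (19, a, 39, n, 24, 26), (19, a, 39, n, 30, 12), (19, a, 39, n, 30, 26), (19, a, 39, n, 38, 12), (19, a, 39, n, 38, 26), (19, a, 39, n, 7, 12), (19, a, 39, n, 7, 26), (19, n, 9, y, 12, 28), (19, n, 9, y, 18, 28), (19, n, 9, y, 23, 28), (19, n, 9, y, 24, 28), (19, n, 9, y, 30, 28), (19, n, 9, y, 38, 28), (19, n, 9, y, 7, 28), (31, k, 7, k, 16, 9), (31, k, 7, k, 37, 9), (31, z, 13, y, 16, 26), (31, z, 13, y, 37, 26)}.
Filtering on C != n leaves {(19, n, 9, y, 12, 28), (19, n, 9, y, 18, 28), (19, n, 9, y, 23, 28), (19, n, 9, y, 24, 28), (19, n, 9, y, 30, 28), (19, n, 9, y, 38, 28), (19, n, 9, y, 7, 28), (31, k, 7, k, 16, 9), (31, k, 7, k, 37, 9), (31, z, 13, y, 16, 26), (31, z, 13, y, 37, 26)}.
Filtering on C = y leaves {(19, n, 9, y, 12, 28), (19, n, 9, y, 18, 28), (19, n, 9, y, 23, 28), (19, n, 9, y, 24, 28), (19, n, 9, y, 30, 28), (19, n, 9, y, 38, 28), (19, n, 9, y, 7, 28), (31, z, 13, y, 16, 26), (31, z, 13, y, 37, 26)}.
Filtering on B <= 25 leaves {(19, n, 9, y, 12, 28), (19, n, 9, y, 18, 28), (19, n, 9, y, 23, 28), (19, n, 9, y, 24, 28), (19, n, 9, y, 30, 28), (19, n, 9, y, 38, 28), (19, n, 9, y, 7, 28)}.
π_{B, E, F} gives {(19, 28, 12), (19, 28, 18), (19, 28, 23), (19, 28, 24), (19, 28, 30), (19, 28, 38), (19, 28, 7)}.

{(19, 28, 12), (19, 28, 18), (19, 28, 23), (19, 28, 24), (19, 28, 30), (19, 28, 38), (19, 28, 7)}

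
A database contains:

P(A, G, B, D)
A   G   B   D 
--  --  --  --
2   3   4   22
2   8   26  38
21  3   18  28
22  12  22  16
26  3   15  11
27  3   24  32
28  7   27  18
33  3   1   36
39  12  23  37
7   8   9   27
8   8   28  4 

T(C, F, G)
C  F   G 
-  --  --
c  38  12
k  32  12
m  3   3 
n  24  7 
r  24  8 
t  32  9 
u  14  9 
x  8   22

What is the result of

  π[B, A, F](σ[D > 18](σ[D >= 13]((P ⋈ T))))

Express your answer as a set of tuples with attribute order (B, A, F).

P ⋈ T (natural join on G): {(2, 3, 4, 22, m, 3), (2, 8, 26, 38, r, 24), (21, 3, 18, 28, m, 3), (22, 12, 22, 16, c, 38), (22, 12, 22, 16, k, 32), (26, 3, 15, 11, m, 3), (27, 3, 24, 32, m, 3), (28, 7, 27, 18, n, 24), (33, 3, 1, 36, m, 3), (39, 12, 23, 37, c, 38), (39, 12, 23, 37, k, 32), (7, 8, 9, 27, r, 24), (8, 8, 28, 4, r, 24)}
Filtering on D >= 13 leaves {(2, 3, 4, 22, m, 3), (2, 8, 26, 38, r, 24), (21, 3, 18, 28, m, 3), (22, 12, 22, 16, c, 38), (22, 12, 22, 16, k, 32), (27, 3, 24, 32, m, 3), (28, 7, 27, 18, n, 24), (33, 3, 1, 36, m, 3), (39, 12, 23, 37, c, 38), (39, 12, 23, 37, k, 32), (7, 8, 9, 27, r, 24)}.
Filtering on D > 18 leaves {(2, 3, 4, 22, m, 3), (2, 8, 26, 38, r, 24), (21, 3, 18, 28, m, 3), (27, 3, 24, 32, m, 3), (33, 3, 1, 36, m, 3), (39, 12, 23, 37, c, 38), (39, 12, 23, 37, k, 32), (7, 8, 9, 27, r, 24)}.
π_{B, A, F} gives {(1, 33, 3), (18, 21, 3), (23, 39, 32), (23, 39, 38), (24, 27, 3), (26, 2, 24), (4, 2, 3), (9, 7, 24)}.

{(1, 33, 3), (18, 21, 3), (23, 39, 32), (23, 39, 38), (24, 27, 3), (26, 2, 24), (4, 2, 3), (9, 7, 24)}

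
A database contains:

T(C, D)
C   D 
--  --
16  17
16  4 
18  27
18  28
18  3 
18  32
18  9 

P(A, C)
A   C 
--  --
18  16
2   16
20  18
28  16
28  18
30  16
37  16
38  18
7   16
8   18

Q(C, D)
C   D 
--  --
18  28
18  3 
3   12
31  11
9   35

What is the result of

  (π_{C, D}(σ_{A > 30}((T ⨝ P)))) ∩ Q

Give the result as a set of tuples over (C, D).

Joining T and P on C yields {(16, 17, 18), (16, 17, 2), (16, 17, 28), (16, 17, 30), (16, 17, 37), (16, 17, 7), (16, 4, 18), (16, 4, 2), (16, 4, 28), (16, 4, 30), (16, 4, 37), (16, 4, 7), (18, 27, 20), (18, 27, 28), (18, 27, 38), (18, 27, 8), (18, 28, 20), (18, 28, 28), (18, 28, 38), (18, 28, 8), (18, 3, 20), (18, 3, 28), (18, 3, 38), (18, 3, 8), (18, 32, 20), (18, 32, 28), (18, 32, 38), (18, 32, 8), (18, 9, 20), (18, 9, 28), (18, 9, 38), (18, 9, 8)}.
Filtering on A > 30 leaves {(16, 17, 37), (16, 4, 37), (18, 27, 38), (18, 28, 38), (18, 3, 38), (18, 32, 38), (18, 9, 38)}.
π_{C, D} gives {(16, 17), (16, 4), (18, 27), (18, 28), (18, 3), (18, 32), (18, 9)}.
Taking the intersection: {(18, 28), (18, 3)}

{(18, 28), (18, 3)}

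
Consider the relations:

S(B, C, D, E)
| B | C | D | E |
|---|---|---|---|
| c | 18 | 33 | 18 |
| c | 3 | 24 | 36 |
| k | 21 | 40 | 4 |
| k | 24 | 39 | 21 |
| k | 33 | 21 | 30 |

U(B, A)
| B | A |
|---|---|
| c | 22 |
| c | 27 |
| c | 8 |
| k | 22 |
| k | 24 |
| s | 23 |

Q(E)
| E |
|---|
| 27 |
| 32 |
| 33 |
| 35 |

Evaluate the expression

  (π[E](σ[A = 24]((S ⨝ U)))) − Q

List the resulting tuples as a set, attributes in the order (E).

{21, 30, 4}

S ⋈ U (natural join on B): {(c, 18, 33, 18, 22), (c, 18, 33, 18, 27), (c, 18, 33, 18, 8), (c, 3, 24, 36, 22), (c, 3, 24, 36, 27), (c, 3, 24, 36, 8), (k, 21, 40, 4, 22), (k, 21, 40, 4, 24), (k, 24, 39, 21, 22), (k, 24, 39, 21, 24), (k, 33, 21, 30, 22), (k, 33, 21, 30, 24)}
σ[A = 24]: keep tuples satisfying A = 24 → {(k, 21, 40, 4, 24), (k, 24, 39, 21, 24), (k, 33, 21, 30, 24)}
π[E]: project onto (E) → {21, 30, 4}
Set difference of the two operands is {21, 30, 4}.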